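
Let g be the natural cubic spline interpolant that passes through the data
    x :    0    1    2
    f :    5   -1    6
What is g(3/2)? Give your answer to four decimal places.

1.2813

With M_i denoting the second derivative at x_i, h_i = 1, 1, and Δ_i = (y_(i+1) − y_i)/h_i = -6, 7:
  1·M_0 + 4·M_1 + 1·M_2 = 6(Δ_1 - Δ_0) = 78
Natural end conditions: M_0 = M_2 = 0.
Hence M_0 = 0, M_1 = 39/2, M_2 = 0.
On [1, 2], g(x) = -1 + 1/2·(x - 1) + 39/4·(x - 1)² - 13/4·(x - 1)³.
With (x - 1) = 1/2: g(3/2) = 41/32.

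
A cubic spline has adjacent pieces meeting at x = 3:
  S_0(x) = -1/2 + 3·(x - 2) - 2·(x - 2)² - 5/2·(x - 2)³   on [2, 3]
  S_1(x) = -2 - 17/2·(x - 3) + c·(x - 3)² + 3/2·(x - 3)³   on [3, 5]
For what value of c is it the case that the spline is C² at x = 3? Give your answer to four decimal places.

S_0''(x) = -4 - 15·(x - 2), so S_0''(3) = -19. On the right, S_1''(3) = 2c, so c = -19/2.

-9.5000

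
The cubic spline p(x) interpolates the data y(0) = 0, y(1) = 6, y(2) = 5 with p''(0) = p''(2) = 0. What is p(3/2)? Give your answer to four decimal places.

6.1563

Put σ_i = p'' at the i-th knot. Here h = (1, 1) and Δ = (6, -1), so the interior equations h_(i-1)·σ_(i-1) + 2(h_(i-1)+h_i)·σ_i + h_i·σ_(i+1) = 6(Δ_i − Δ_(i-1)) read
  1·σ_0 + 4·σ_1 + 1·σ_2 = 6(Δ_1 - Δ_0) = -42
Natural end conditions: σ_0 = σ_2 = 0.
Solving: σ_0 = 0, σ_1 = -21/2, σ_2 = 0.
On [1, 2], p(x) = 6 + 5/2·(x - 1) - 21/4·(x - 1)² + 7/4·(x - 1)³.
With (x - 1) = 1/2: p(3/2) = 197/32.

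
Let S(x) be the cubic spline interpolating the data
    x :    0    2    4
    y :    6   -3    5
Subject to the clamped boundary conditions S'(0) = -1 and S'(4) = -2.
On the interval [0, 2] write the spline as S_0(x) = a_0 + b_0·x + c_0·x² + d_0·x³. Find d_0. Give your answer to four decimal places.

Write M_i for S''(x_i). With h_i = 2, 2 and divided differences Δ_i = -9/2, 4, the continuity of S' gives the tridiagonal system
  2·M_0 + 8·M_1 + 2·M_2 = 6(Δ_1 - Δ_0) = 51
Clamped end conditions give two more equations: 2h_0·M_0 + h_0·M_1 = 6(Δ_0 - S'(0)) = -21 and h_1·M_1 + 2h_1·M_2 = 6(S'(4) - Δ_1) = -36.
Forward elimination and back-substitution give M_0 = -95/8, M_1 = 53/4, M_2 = -125/8.
On [0, 2], with S_0(x) = a_0 + b_0·x + c_0·x² + d_0·x³: c_0 = M_0/2 = -95/16, d_0 = (M_1 - M_0)/(6h_0) = 67/32, b_0 = Δ_0 - h_0(2M_0 + M_1)/6 = -1.

2.0938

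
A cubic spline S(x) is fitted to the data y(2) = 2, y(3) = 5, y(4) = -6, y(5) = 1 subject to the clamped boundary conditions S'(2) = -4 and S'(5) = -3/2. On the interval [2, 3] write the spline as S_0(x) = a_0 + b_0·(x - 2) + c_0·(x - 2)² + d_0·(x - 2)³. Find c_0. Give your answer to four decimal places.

Put σ_i = S'' at the i-th knot. Here h = (1, 1, 1) and Δ = (3, -11, 7), so the interior equations h_(i-1)·σ_(i-1) + 2(h_(i-1)+h_i)·σ_i + h_i·σ_(i+1) = 6(Δ_i − Δ_(i-1)) read
  1·σ_0 + 4·σ_1 + 1·σ_2 = 6(Δ_1 - Δ_0) = -84
  1·σ_1 + 4·σ_2 + 1·σ_3 = 6(Δ_2 - Δ_1) = 108
Clamped end conditions give two more equations: 2h_0·σ_0 + h_0·σ_1 = 6(Δ_0 - S'(2)) = 42 and h_2·σ_2 + 2h_2·σ_3 = 6(S'(5) - Δ_2) = -51.
Hence σ_0 = 649/15, σ_1 = -668/15, σ_2 = 763/15, σ_3 = -764/15.
On [2, 3], with S_0(x) = a_0 + b_0·(x - 2) + c_0·(x - 2)² + d_0·(x - 2)³: c_0 = σ_0/2 = 649/30, d_0 = (σ_1 - σ_0)/(6h_0) = -439/30, b_0 = Δ_0 - h_0(2σ_0 + σ_1)/6 = -4.

21.6333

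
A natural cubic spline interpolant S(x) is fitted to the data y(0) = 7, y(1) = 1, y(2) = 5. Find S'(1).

Write M_i for S''(x_i). With h_i = 1, 1 and divided differences Δ_i = -6, 4, the continuity of S' gives the tridiagonal system
  1·M_0 + 4·M_1 + 1·M_2 = 6(Δ_1 - Δ_0) = 60
Natural end conditions: M_0 = M_2 = 0.
Solving: M_0 = 0, M_1 = 15, M_2 = 0.
On [1, 2], S'(x) = b_1 + 2c_1·(x - 1) + 3d_1·(x - 1)² with b_1 = Δ_1 - h_1(2M_1 + M_2)/6 = -1, c_1 = M_1/2 = 15/2, d_1 = (M_2 - M_1)/(6h_1) = -5/2. So S'(1) = -1.

-1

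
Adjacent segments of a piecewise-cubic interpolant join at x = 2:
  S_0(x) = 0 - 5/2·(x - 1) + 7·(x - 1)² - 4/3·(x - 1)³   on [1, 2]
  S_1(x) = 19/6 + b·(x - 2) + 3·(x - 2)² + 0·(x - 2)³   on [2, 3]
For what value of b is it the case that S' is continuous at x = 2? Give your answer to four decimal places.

7.5000

S_0'(x) = -5/2 + 14·(x - 1) - 4·(x - 1)², so S_0'(2) = 15/2. On the right, S_1'(2) = b, so b = 15/2.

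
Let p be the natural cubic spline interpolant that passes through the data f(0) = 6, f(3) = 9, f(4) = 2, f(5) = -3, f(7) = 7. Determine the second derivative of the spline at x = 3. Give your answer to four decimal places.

-6.2697

Put M_i = p'' at the i-th knot. Here h = (3, 1, 1, 2) and Δ = (1, -7, -5, 5), so the interior equations h_(i-1)·M_(i-1) + 2(h_(i-1)+h_i)·M_i + h_i·M_(i+1) = 6(Δ_i − Δ_(i-1)) read
  3·M_0 + 8·M_1 + 1·M_2 = 6(Δ_1 - Δ_0) = -48
  1·M_1 + 4·M_2 + 1·M_3 = 6(Δ_2 - Δ_1) = 12
  1·M_2 + 6·M_3 + 2·M_4 = 6(Δ_3 - Δ_2) = 60
Natural end conditions: M_0 = M_4 = 0.
Solving: M_0 = 0, M_1 = -558/89, M_2 = 192/89, M_3 = 858/89, M_4 = 0.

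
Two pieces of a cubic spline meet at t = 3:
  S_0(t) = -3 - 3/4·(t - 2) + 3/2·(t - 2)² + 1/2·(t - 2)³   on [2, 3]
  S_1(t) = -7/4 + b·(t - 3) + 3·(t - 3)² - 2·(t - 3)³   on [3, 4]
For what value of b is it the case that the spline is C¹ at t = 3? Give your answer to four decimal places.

3.7500

S_0'(t) = -3/4 + 3·(t - 2) + 3/2·(t - 2)², so S_0'(3) = 15/4. On the right, S_1'(3) = b, so b = 15/4.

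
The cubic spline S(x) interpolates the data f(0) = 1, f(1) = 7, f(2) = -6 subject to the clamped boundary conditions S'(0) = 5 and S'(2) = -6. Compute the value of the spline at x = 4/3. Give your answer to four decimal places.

3.3333

With σ_i denoting the second derivative at x_i, h_i = 1, 1, and Δ_i = (y_(i+1) − y_i)/h_i = 6, -13:
  1·σ_0 + 4·σ_1 + 1·σ_2 = 6(Δ_1 - Δ_0) = -114
Clamped end conditions give two more equations: 2h_0·σ_0 + h_0·σ_1 = 6(Δ_0 - S'(0)) = 6 and h_1·σ_1 + 2h_1·σ_2 = 6(S'(2) - Δ_1) = 42.
Solving the tridiagonal system: σ_0 = 26, σ_1 = -46, σ_2 = 44.
On [1, 2], S(x) = 7 - 5·(x - 1) - 23·(x - 1)² + 15·(x - 1)³.
With (x - 1) = 1/3: S(4/3) = 10/3.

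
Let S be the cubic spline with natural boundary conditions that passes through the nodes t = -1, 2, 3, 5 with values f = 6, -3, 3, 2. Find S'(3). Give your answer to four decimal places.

Write M_i for S''(x_i). With h_i = 3, 1, 2 and divided differences Δ_i = -3, 6, -1/2, the continuity of S' gives the tridiagonal system
  3·M_0 + 8·M_1 + 1·M_2 = 6(Δ_1 - Δ_0) = 54
  1·M_1 + 6·M_2 + 2·M_3 = 6(Δ_2 - Δ_1) = -39
Natural end conditions: M_0 = M_3 = 0.
Hence M_0 = 0, M_1 = 363/47, M_2 = -366/47, M_3 = 0.
On [3, 5], S'(t) = b_2 + 2c_2·(t - 3) + 3d_2·(t - 3)² with b_2 = Δ_2 - h_2(2M_2 + M_3)/6 = 441/94, c_2 = M_2/2 = -183/47, d_2 = (M_3 - M_2)/(6h_2) = 61/94. So S'(3) = 441/94.

4.6915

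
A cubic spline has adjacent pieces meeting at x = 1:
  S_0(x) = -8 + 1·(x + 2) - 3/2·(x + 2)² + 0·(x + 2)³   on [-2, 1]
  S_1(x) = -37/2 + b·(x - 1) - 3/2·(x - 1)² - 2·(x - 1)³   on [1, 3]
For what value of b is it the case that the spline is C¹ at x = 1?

S_0'(x) = 1 - 3·(x + 2) + 0·(x + 2)², so S_0'(1) = -8. On the right, S_1'(1) = b, so b = -8.

-8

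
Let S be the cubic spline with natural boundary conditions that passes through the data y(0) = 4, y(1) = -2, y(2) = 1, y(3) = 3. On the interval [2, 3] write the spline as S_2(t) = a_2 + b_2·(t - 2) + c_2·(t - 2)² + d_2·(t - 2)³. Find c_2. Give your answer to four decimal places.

Write M_i for S''(x_i). With h_i = 1, 1, 1 and divided differences Δ_i = -6, 3, 2, the continuity of S' gives the tridiagonal system
  1·M_0 + 4·M_1 + 1·M_2 = 6(Δ_1 - Δ_0) = 54
  1·M_1 + 4·M_2 + 1·M_3 = 6(Δ_2 - Δ_1) = -6
Natural end conditions: M_0 = M_3 = 0.
Solving the tridiagonal system: M_0 = 0, M_1 = 74/5, M_2 = -26/5, M_3 = 0.
On [2, 3], with S_2(t) = a_2 + b_2·(t - 2) + c_2·(t - 2)² + d_2·(t - 2)³: c_2 = M_2/2 = -13/5, d_2 = (M_3 - M_2)/(6h_2) = 13/15, b_2 = Δ_2 - h_2(2M_2 + M_3)/6 = 56/15.

-2.6000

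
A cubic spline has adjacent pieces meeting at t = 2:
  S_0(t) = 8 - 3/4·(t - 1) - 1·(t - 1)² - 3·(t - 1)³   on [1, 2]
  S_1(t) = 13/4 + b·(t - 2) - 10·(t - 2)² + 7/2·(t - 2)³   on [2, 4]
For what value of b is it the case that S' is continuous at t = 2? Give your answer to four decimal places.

-11.7500

S_0'(t) = -3/4 - 2·(t - 1) - 9·(t - 1)², so S_0'(2) = -47/4. On the right, S_1'(2) = b, so b = -47/4.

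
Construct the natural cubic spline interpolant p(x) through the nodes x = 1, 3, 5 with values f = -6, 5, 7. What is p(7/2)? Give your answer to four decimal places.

6.2383

Write σ_i for p''(x_i). With h_i = 2, 2 and divided differences Δ_i = 11/2, 1, the continuity of p' gives the tridiagonal system
  2·σ_0 + 8·σ_1 + 2·σ_2 = 6(Δ_1 - Δ_0) = -27
Natural end conditions: σ_0 = σ_2 = 0.
Solving the tridiagonal system: σ_0 = 0, σ_1 = -27/8, σ_2 = 0.
On [3, 5], p(x) = 5 + 13/4·(x - 3) - 27/16·(x - 3)² + 9/32·(x - 3)³.
With (x - 3) = 1/2: p(7/2) = 1597/256.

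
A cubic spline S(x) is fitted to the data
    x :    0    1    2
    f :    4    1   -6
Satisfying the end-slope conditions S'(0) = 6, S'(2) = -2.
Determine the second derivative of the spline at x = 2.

Put σ_i = S'' at the i-th knot. Here h = (1, 1) and Δ = (-3, -7), so the interior equations h_(i-1)·σ_(i-1) + 2(h_(i-1)+h_i)·σ_i + h_i·σ_(i+1) = 6(Δ_i − Δ_(i-1)) read
  1·σ_0 + 4·σ_1 + 1·σ_2 = 6(Δ_1 - Δ_0) = -24
Clamped end conditions give two more equations: 2h_0·σ_0 + h_0·σ_1 = 6(Δ_0 - S'(0)) = -54 and h_1·σ_1 + 2h_1·σ_2 = 6(S'(2) - Δ_1) = 30.
Solving the tridiagonal system: σ_0 = -25, σ_1 = -4, σ_2 = 17.

17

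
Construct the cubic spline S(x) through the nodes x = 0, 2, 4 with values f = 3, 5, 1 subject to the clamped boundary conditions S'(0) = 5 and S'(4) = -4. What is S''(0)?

-6

With M_i denoting the second derivative at x_i, h_i = 2, 2, and Δ_i = (y_(i+1) − y_i)/h_i = 1, -2:
  2·M_0 + 8·M_1 + 2·M_2 = 6(Δ_1 - Δ_0) = -18
Clamped end conditions give two more equations: 2h_0·M_0 + h_0·M_1 = 6(Δ_0 - S'(0)) = -24 and h_1·M_1 + 2h_1·M_2 = 6(S'(4) - Δ_1) = -12.
Solving the tridiagonal system: M_0 = -6, M_1 = 0, M_2 = -3.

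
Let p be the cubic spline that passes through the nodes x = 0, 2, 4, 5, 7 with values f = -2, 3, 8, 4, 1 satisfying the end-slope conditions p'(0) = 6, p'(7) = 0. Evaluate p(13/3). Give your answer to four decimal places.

7.0003

With σ_i denoting the second derivative at x_i, h_i = 2, 2, 1, 2, and Δ_i = (y_(i+1) − y_i)/h_i = 5/2, 5/2, -4, -3/2:
  2·σ_0 + 8·σ_1 + 2·σ_2 = 6(Δ_1 - Δ_0) = 0
  2·σ_1 + 6·σ_2 + 1·σ_3 = 6(Δ_2 - Δ_1) = -39
  1·σ_2 + 6·σ_3 + 2·σ_4 = 6(Δ_3 - Δ_2) = 15
Clamped end conditions give two more equations: 2h_0·σ_0 + h_0·σ_1 = 6(Δ_0 - p'(0)) = -21 and h_3·σ_3 + 2h_3·σ_4 = 6(p'(7) - Δ_3) = 9.
Forward elimination and back-substitution give σ_0 = -879/122, σ_1 = 477/122, σ_2 = -1029/122, σ_3 = 231/61, σ_4 = 87/244.
On [4, 5], p(x) = 8 - 111/61·(x - 4) - 1029/244·(x - 4)² + 497/244·(x - 4)³.
With (x - 4) = 1/3: p(13/3) = 23059/3294.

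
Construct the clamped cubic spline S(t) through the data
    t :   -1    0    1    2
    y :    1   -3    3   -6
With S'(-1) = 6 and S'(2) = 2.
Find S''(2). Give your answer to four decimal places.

56.1333

Write σ_i for S''(x_i). With h_i = 1, 1, 1 and divided differences Δ_i = -4, 6, -9, the continuity of S' gives the tridiagonal system
  1·σ_0 + 4·σ_1 + 1·σ_2 = 6(Δ_1 - Δ_0) = 60
  1·σ_1 + 4·σ_2 + 1·σ_3 = 6(Δ_2 - Δ_1) = -90
Clamped end conditions give two more equations: 2h_0·σ_0 + h_0·σ_1 = 6(Δ_0 - S'(-1)) = -60 and h_2·σ_2 + 2h_2·σ_3 = 6(S'(2) - Δ_2) = 66.
Solving: σ_0 = -742/15, σ_1 = 584/15, σ_2 = -694/15, σ_3 = 842/15.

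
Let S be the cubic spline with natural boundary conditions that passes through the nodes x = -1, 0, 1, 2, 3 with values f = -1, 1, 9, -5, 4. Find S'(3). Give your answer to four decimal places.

With M_i denoting the second derivative at x_i, h_i = 1, 1, 1, 1, and Δ_i = (y_(i+1) − y_i)/h_i = 2, 8, -14, 9:
  1·M_0 + 4·M_1 + 1·M_2 = 6(Δ_1 - Δ_0) = 36
  1·M_1 + 4·M_2 + 1·M_3 = 6(Δ_2 - Δ_1) = -132
  1·M_2 + 4·M_3 + 1·M_4 = 6(Δ_3 - Δ_2) = 138
Natural end conditions: M_0 = M_4 = 0.
Solving the tridiagonal system: M_0 = 0, M_1 = 603/28, M_2 = -351/7, M_3 = 1317/28, M_4 = 0.
On [2, 3], S'(x) = b_3 + 2c_3·(x - 2) + 3d_3·(x - 2)² with b_3 = Δ_3 - h_3(2M_3 + M_4)/6 = -187/28, c_3 = M_3/2 = 1317/56, d_3 = (M_4 - M_3)/(6h_3) = -439/56. So S'(3) = 943/56.

16.8393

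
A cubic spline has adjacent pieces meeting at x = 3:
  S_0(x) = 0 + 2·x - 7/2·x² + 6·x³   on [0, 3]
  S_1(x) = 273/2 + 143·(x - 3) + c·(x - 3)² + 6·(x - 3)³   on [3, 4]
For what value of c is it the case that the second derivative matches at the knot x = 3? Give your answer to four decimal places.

S_0''(x) = -7 + 36·x, so S_0''(3) = 101. On the right, S_1''(3) = 2c, so c = 101/2.

50.5000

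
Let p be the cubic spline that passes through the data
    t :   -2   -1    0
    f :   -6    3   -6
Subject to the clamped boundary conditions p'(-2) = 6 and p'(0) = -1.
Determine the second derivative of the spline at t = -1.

-47

With M_i denoting the second derivative at x_i, h_i = 1, 1, and Δ_i = (y_(i+1) − y_i)/h_i = 9, -9:
  1·M_0 + 4·M_1 + 1·M_2 = 6(Δ_1 - Δ_0) = -108
Clamped end conditions give two more equations: 2h_0·M_0 + h_0·M_1 = 6(Δ_0 - p'(-2)) = 18 and h_1·M_1 + 2h_1·M_2 = 6(p'(0) - Δ_1) = 48.
Solving: M_0 = 65/2, M_1 = -47, M_2 = 95/2.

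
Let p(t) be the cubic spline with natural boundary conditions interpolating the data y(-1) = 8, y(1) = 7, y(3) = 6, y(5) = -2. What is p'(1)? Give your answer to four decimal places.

-0.0333

Let m_i = p''(x_i). Step sizes h_i = 2, 2, 2; slopes of the chords Δ_i = (y_(i+1) - y_i)/h_i = -1/2, -1/2, -4.
  2·m_0 + 8·m_1 + 2·m_2 = 6(Δ_1 - Δ_0) = 0
  2·m_1 + 8·m_2 + 2·m_3 = 6(Δ_2 - Δ_1) = -21
Natural end conditions: m_0 = m_3 = 0.
Forward elimination and back-substitution give m_0 = 0, m_1 = 7/10, m_2 = -14/5, m_3 = 0.
On [1, 3], p'(t) = b_1 + 2c_1·(t - 1) + 3d_1·(t - 1)² with b_1 = Δ_1 - h_1(2m_1 + m_2)/6 = -1/30, c_1 = m_1/2 = 7/20, d_1 = (m_2 - m_1)/(6h_1) = -7/24. So p'(1) = -1/30.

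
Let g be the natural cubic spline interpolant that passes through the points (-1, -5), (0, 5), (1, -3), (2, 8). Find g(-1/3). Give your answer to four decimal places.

Put m_i = g'' at the i-th knot. Here h = (1, 1, 1) and Δ = (10, -8, 11), so the interior equations h_(i-1)·m_(i-1) + 2(h_(i-1)+h_i)·m_i + h_i·m_(i+1) = 6(Δ_i − Δ_(i-1)) read
  1·m_0 + 4·m_1 + 1·m_2 = 6(Δ_1 - Δ_0) = -108
  1·m_1 + 4·m_2 + 1·m_3 = 6(Δ_2 - Δ_1) = 114
Natural end conditions: m_0 = m_3 = 0.
Solving: m_0 = 0, m_1 = -182/5, m_2 = 188/5, m_3 = 0.
On [-1, 0], g(x) = -5 + 241/15·(x + 1) + 0·(x + 1)² - 91/15·(x + 1)³.
With (x + 1) = 2/3: g(-1/3) = 317/81.

3.9136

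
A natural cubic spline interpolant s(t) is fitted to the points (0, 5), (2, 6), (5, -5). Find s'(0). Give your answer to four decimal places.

With M_i denoting the second derivative at x_i, h_i = 2, 3, and Δ_i = (y_(i+1) − y_i)/h_i = 1/2, -11/3:
  2·M_0 + 10·M_1 + 3·M_2 = 6(Δ_1 - Δ_0) = -25
Natural end conditions: M_0 = M_2 = 0.
Hence M_0 = 0, M_1 = -5/2, M_2 = 0.
On [0, 2], s'(t) = b_0 + 2c_0·t + 3d_0·t² with b_0 = Δ_0 - h_0(2M_0 + M_1)/6 = 4/3, c_0 = M_0/2 = 0, d_0 = (M_1 - M_0)/(6h_0) = -5/24. So s'(0) = 4/3.

1.3333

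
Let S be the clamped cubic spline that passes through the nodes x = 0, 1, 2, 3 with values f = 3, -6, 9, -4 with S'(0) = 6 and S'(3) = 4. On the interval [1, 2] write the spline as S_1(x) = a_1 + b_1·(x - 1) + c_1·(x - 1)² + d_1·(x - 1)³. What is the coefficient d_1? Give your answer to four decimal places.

-27.2000

Write M_i for S''(x_i). With h_i = 1, 1, 1 and divided differences Δ_i = -9, 15, -13, the continuity of S' gives the tridiagonal system
  1·M_0 + 4·M_1 + 1·M_2 = 6(Δ_1 - Δ_0) = 144
  1·M_1 + 4·M_2 + 1·M_3 = 6(Δ_2 - Δ_1) = -168
Clamped end conditions give two more equations: 2h_0·M_0 + h_0·M_1 = 6(Δ_0 - S'(0)) = -90 and h_2·M_2 + 2h_2·M_3 = 6(S'(3) - Δ_2) = 102.
Hence M_0 = -1262/15, M_1 = 1174/15, M_2 = -1274/15, M_3 = 1402/15.
On [1, 2], with S_1(x) = a_1 + b_1·(x - 1) + c_1·(x - 1)² + d_1·(x - 1)³: c_1 = M_1/2 = 587/15, d_1 = (M_2 - M_1)/(6h_1) = -136/5, b_1 = Δ_1 - h_1(2M_1 + M_2)/6 = 46/15.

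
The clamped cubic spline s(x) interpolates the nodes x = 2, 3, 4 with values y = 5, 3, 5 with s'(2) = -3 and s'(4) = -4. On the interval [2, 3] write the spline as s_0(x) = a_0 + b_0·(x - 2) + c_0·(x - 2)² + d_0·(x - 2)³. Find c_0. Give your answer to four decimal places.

-1.7500

Write M_i for s''(x_i). With h_i = 1, 1 and divided differences Δ_i = -2, 2, the continuity of s' gives the tridiagonal system
  1·M_0 + 4·M_1 + 1·M_2 = 6(Δ_1 - Δ_0) = 24
Clamped end conditions give two more equations: 2h_0·M_0 + h_0·M_1 = 6(Δ_0 - s'(2)) = 6 and h_1·M_1 + 2h_1·M_2 = 6(s'(4) - Δ_1) = -36.
Solving the tridiagonal system: M_0 = -7/2, M_1 = 13, M_2 = -49/2.
On [2, 3], with s_0(x) = a_0 + b_0·(x - 2) + c_0·(x - 2)² + d_0·(x - 2)³: c_0 = M_0/2 = -7/4, d_0 = (M_1 - M_0)/(6h_0) = 11/4, b_0 = Δ_0 - h_0(2M_0 + M_1)/6 = -3.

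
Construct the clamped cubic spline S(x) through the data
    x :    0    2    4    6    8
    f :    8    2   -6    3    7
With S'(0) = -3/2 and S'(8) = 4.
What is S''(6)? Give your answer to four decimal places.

-5.3929

Let M_i = S''(x_i). Step sizes h_i = 2, 2, 2, 2; slopes of the chords Δ_i = (y_(i+1) - y_i)/h_i = -3, -4, 9/2, 2.
  2·M_0 + 8·M_1 + 2·M_2 = 6(Δ_1 - Δ_0) = -6
  2·M_1 + 8·M_2 + 2·M_3 = 6(Δ_2 - Δ_1) = 51
  2·M_2 + 8·M_3 + 2·M_4 = 6(Δ_3 - Δ_2) = -15
Clamped end conditions give two more equations: 2h_0·M_0 + h_0·M_1 = 6(Δ_0 - S'(0)) = -9 and h_3·M_3 + 2h_3·M_4 = 6(S'(8) - Δ_3) = 12.
Hence M_0 = -53/56, M_1 = -73/28, M_2 = 67/8, M_3 = -151/28, M_4 = 319/56.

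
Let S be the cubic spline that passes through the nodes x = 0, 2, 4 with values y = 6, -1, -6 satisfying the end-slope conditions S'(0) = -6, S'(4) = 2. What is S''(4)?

8

Put M_i = S'' at the i-th knot. Here h = (2, 2) and Δ = (-7/2, -5/2), so the interior equations h_(i-1)·M_(i-1) + 2(h_(i-1)+h_i)·M_i + h_i·M_(i+1) = 6(Δ_i − Δ_(i-1)) read
  2·M_0 + 8·M_1 + 2·M_2 = 6(Δ_1 - Δ_0) = 6
Clamped end conditions give two more equations: 2h_0·M_0 + h_0·M_1 = 6(Δ_0 - S'(0)) = 15 and h_1·M_1 + 2h_1·M_2 = 6(S'(4) - Δ_1) = 27.
Solving: M_0 = 5, M_1 = -5/2, M_2 = 8.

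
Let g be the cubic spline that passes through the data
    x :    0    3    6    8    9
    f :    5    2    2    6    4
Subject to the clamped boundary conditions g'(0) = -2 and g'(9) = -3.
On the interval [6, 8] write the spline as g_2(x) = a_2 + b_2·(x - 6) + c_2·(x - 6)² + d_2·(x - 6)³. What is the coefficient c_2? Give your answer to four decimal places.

1.1157

Write M_i for g''(x_i). With h_i = 3, 3, 2, 1 and divided differences Δ_i = -1, 0, 2, -2, the continuity of g' gives the tridiagonal system
  3·M_0 + 12·M_1 + 3·M_2 = 6(Δ_1 - Δ_0) = 6
  3·M_1 + 10·M_2 + 2·M_3 = 6(Δ_2 - Δ_1) = 12
  2·M_2 + 6·M_3 + 1·M_4 = 6(Δ_3 - Δ_2) = -24
Clamped end conditions give two more equations: 2h_0·M_0 + h_0·M_1 = 6(Δ_0 - g'(0)) = 6 and h_3·M_3 + 2h_3·M_4 = 6(g'(9) - Δ_3) = -6.
Hence M_0 = 127/108, M_1 = -19/54, M_2 = 241/108, M_3 = -125/27, M_4 = -37/54.
On [6, 8], with g_2(x) = a_2 + b_2·(x - 6) + c_2·(x - 6)² + d_2·(x - 6)³: c_2 = M_2/2 = 241/216, d_2 = (M_3 - M_2)/(6h_2) = -247/432, b_2 = Δ_2 - h_2(2M_2 + M_3)/6 = 37/18.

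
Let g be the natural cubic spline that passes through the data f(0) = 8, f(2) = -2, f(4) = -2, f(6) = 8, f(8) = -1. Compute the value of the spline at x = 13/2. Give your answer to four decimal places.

7.5957

With M_i denoting the second derivative at x_i, h_i = 2, 2, 2, 2, and Δ_i = (y_(i+1) − y_i)/h_i = -5, 0, 5, -9/2:
  2·M_0 + 8·M_1 + 2·M_2 = 6(Δ_1 - Δ_0) = 30
  2·M_1 + 8·M_2 + 2·M_3 = 6(Δ_2 - Δ_1) = 30
  2·M_2 + 8·M_3 + 2·M_4 = 6(Δ_3 - Δ_2) = -57
Natural end conditions: M_0 = M_4 = 0.
Forward elimination and back-substitution give M_0 = 0, M_1 = 39/16, M_2 = 21/4, M_3 = -135/16, M_4 = 0.
On [6, 8], g(x) = 8 + 9/8·(x - 6) - 135/32·(x - 6)² + 45/64·(x - 6)³.
With (x - 6) = 1/2: g(13/2) = 3889/512.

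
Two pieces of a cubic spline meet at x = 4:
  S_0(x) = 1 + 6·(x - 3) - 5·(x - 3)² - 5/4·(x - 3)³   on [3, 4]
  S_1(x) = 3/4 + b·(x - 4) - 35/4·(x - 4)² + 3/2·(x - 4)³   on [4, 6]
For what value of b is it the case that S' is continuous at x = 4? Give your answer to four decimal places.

-7.7500

S_0'(x) = 6 - 10·(x - 3) - 15/4·(x - 3)², so S_0'(4) = -31/4. On the right, S_1'(4) = b, so b = -31/4.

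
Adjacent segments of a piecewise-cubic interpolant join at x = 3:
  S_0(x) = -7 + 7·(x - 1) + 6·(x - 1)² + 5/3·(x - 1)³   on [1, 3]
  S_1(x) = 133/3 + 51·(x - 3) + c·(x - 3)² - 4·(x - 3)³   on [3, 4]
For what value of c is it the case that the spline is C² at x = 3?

16

S_0''(x) = 12 + 10·(x - 1), so S_0''(3) = 32. On the right, S_1''(3) = 2c, so c = 16.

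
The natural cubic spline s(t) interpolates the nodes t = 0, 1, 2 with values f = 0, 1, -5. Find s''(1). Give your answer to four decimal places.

-10.5000

Write M_i for s''(x_i). With h_i = 1, 1 and divided differences Δ_i = 1, -6, the continuity of s' gives the tridiagonal system
  1·M_0 + 4·M_1 + 1·M_2 = 6(Δ_1 - Δ_0) = -42
Natural end conditions: M_0 = M_2 = 0.
Hence M_0 = 0, M_1 = -21/2, M_2 = 0.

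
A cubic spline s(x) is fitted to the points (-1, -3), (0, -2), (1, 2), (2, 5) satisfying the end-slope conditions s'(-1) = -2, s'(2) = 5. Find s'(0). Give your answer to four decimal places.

3.4667

Let σ_i = s''(x_i). Step sizes h_i = 1, 1, 1; slopes of the chords Δ_i = (y_(i+1) - y_i)/h_i = 1, 4, 3.
  1·σ_0 + 4·σ_1 + 1·σ_2 = 6(Δ_1 - Δ_0) = 18
  1·σ_1 + 4·σ_2 + 1·σ_3 = 6(Δ_2 - Δ_1) = -6
Clamped end conditions give two more equations: 2h_0·σ_0 + h_0·σ_1 = 6(Δ_0 - s'(-1)) = 18 and h_2·σ_2 + 2h_2·σ_3 = 6(s'(2) - Δ_2) = 12.
Forward elimination and back-substitution give σ_0 = 106/15, σ_1 = 58/15, σ_2 = -68/15, σ_3 = 124/15.
On [0, 1], s'(x) = b_1 + 2c_1·x + 3d_1·x² with b_1 = Δ_1 - h_1(2σ_1 + σ_2)/6 = 52/15, c_1 = σ_1/2 = 29/15, d_1 = (σ_2 - σ_1)/(6h_1) = -7/5. So s'(0) = 52/15.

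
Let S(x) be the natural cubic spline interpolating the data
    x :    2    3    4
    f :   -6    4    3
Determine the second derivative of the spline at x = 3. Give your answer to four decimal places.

-16.5000

Let σ_i = S''(x_i). Step sizes h_i = 1, 1; slopes of the chords Δ_i = (y_(i+1) - y_i)/h_i = 10, -1.
  1·σ_0 + 4·σ_1 + 1·σ_2 = 6(Δ_1 - Δ_0) = -66
Natural end conditions: σ_0 = σ_2 = 0.
Hence σ_0 = 0, σ_1 = -33/2, σ_2 = 0.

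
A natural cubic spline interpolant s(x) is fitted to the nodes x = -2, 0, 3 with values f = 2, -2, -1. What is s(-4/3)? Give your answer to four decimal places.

0.3901

Write σ_i for s''(x_i). With h_i = 2, 3 and divided differences Δ_i = -2, 1/3, the continuity of s' gives the tridiagonal system
  2·σ_0 + 10·σ_1 + 3·σ_2 = 6(Δ_1 - Δ_0) = 14
Natural end conditions: σ_0 = σ_2 = 0.
Solving the tridiagonal system: σ_0 = 0, σ_1 = 7/5, σ_2 = 0.
On [-2, 0], s(x) = 2 - 37/15·(x + 2) + 0·(x + 2)² + 7/60·(x + 2)³.
With (x + 2) = 2/3: s(-4/3) = 158/405.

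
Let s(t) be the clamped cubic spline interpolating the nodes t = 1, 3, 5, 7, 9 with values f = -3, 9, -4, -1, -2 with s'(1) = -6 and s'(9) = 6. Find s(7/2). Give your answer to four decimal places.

8.0059

With m_i denoting the second derivative at x_i, h_i = 2, 2, 2, 2, and Δ_i = (y_(i+1) − y_i)/h_i = 6, -13/2, 3/2, -1/2:
  2·m_0 + 8·m_1 + 2·m_2 = 6(Δ_1 - Δ_0) = -75
  2·m_1 + 8·m_2 + 2·m_3 = 6(Δ_2 - Δ_1) = 48
  2·m_2 + 8·m_3 + 2·m_4 = 6(Δ_3 - Δ_2) = -12
Clamped end conditions give two more equations: 2h_0·m_0 + h_0·m_1 = 6(Δ_0 - s'(1)) = 72 and h_3·m_3 + 2h_3·m_4 = 6(s'(9) - Δ_3) = 39.
Hence m_0 = 3111/112, m_1 = -1095/56, m_2 = 207/16, m_3 = -459/56, m_4 = 1551/112.
On [3, 5], s(t) = 9 + 249/112·(t - 3) - 1095/112·(t - 3)² + 1213/448·(t - 3)³.
With (t - 3) = 1/2: s(7/2) = 4099/512.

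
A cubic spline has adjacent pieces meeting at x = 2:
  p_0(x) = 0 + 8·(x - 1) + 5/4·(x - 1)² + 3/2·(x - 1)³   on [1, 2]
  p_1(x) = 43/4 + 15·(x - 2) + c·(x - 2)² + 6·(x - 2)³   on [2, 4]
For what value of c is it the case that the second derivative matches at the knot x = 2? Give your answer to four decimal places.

5.7500

p_0''(x) = 5/2 + 9·(x - 1), so p_0''(2) = 23/2. On the right, p_1''(2) = 2c, so c = 23/4.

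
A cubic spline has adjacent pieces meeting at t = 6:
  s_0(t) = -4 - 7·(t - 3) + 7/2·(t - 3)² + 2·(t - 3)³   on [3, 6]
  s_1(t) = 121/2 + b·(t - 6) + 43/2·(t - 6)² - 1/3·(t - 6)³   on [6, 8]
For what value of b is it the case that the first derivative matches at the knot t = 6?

68

s_0'(t) = -7 + 7·(t - 3) + 6·(t - 3)², so s_0'(6) = 68. On the right, s_1'(6) = b, so b = 68.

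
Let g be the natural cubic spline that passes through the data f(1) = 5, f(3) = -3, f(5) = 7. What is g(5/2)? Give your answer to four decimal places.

Let σ_i = g''(x_i). Step sizes h_i = 2, 2; slopes of the chords Δ_i = (y_(i+1) - y_i)/h_i = -4, 5.
  2·σ_0 + 8·σ_1 + 2·σ_2 = 6(Δ_1 - Δ_0) = 54
Natural end conditions: σ_0 = σ_2 = 0.
Forward elimination and back-substitution give σ_0 = 0, σ_1 = 27/4, σ_2 = 0.
On [1, 3], g(t) = 5 - 25/4·(t - 1) + 0·(t - 1)² + 9/16·(t - 1)³.
With (t - 1) = 3/2: g(5/2) = -317/128.

-2.4766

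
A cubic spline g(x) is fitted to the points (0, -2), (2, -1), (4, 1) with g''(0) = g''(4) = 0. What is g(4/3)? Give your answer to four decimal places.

-1.4259

Let M_i = g''(x_i). Step sizes h_i = 2, 2; slopes of the chords Δ_i = (y_(i+1) - y_i)/h_i = 1/2, 1.
  2·M_0 + 8·M_1 + 2·M_2 = 6(Δ_1 - Δ_0) = 3
Natural end conditions: M_0 = M_2 = 0.
Solving the tridiagonal system: M_0 = 0, M_1 = 3/8, M_2 = 0.
On [0, 2], g(x) = -2 + 3/8·x + 0·x² + 1/32·x³.
With x = 4/3: g(4/3) = -77/54.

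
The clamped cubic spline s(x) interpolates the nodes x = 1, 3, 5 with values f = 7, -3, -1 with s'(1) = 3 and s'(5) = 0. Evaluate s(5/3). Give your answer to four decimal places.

Put m_i = s'' at the i-th knot. Here h = (2, 2) and Δ = (-5, 1), so the interior equations h_(i-1)·m_(i-1) + 2(h_(i-1)+h_i)·m_i + h_i·m_(i+1) = 6(Δ_i − Δ_(i-1)) read
  2·m_0 + 8·m_1 + 2·m_2 = 6(Δ_1 - Δ_0) = 36
Clamped end conditions give two more equations: 2h_0·m_0 + h_0·m_1 = 6(Δ_0 - s'(1)) = -48 and h_1·m_1 + 2h_1·m_2 = 6(s'(5) - Δ_1) = -6.
Forward elimination and back-substitution give m_0 = -69/4, m_1 = 21/2, m_2 = -27/4.
On [1, 3], s(x) = 7 + 3·(x - 1) - 69/8·(x - 1)² + 37/16·(x - 1)³.
With (x - 1) = 2/3: s(5/3) = 158/27.

5.8519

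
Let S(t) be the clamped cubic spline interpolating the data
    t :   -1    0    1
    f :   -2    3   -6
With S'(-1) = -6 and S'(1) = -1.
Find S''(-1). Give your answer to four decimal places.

Put M_i = S'' at the i-th knot. Here h = (1, 1) and Δ = (5, -9), so the interior equations h_(i-1)·M_(i-1) + 2(h_(i-1)+h_i)·M_i + h_i·M_(i+1) = 6(Δ_i − Δ_(i-1)) read
  1·M_0 + 4·M_1 + 1·M_2 = 6(Δ_1 - Δ_0) = -84
Clamped end conditions give two more equations: 2h_0·M_0 + h_0·M_1 = 6(Δ_0 - S'(-1)) = 66 and h_1·M_1 + 2h_1·M_2 = 6(S'(1) - Δ_1) = 48.
Hence M_0 = 113/2, M_1 = -47, M_2 = 95/2.

56.5000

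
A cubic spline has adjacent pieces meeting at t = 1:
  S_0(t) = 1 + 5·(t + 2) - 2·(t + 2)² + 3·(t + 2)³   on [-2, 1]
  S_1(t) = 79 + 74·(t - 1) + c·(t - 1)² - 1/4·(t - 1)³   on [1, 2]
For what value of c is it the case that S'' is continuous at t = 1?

25

S_0''(t) = -4 + 18·(t + 2), so S_0''(1) = 50. On the right, S_1''(1) = 2c, so c = 25.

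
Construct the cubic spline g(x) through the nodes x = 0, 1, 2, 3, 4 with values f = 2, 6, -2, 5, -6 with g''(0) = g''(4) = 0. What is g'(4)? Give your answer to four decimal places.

Let m_i = g''(x_i). Step sizes h_i = 1, 1, 1, 1; slopes of the chords Δ_i = (y_(i+1) - y_i)/h_i = 4, -8, 7, -11.
  1·m_0 + 4·m_1 + 1·m_2 = 6(Δ_1 - Δ_0) = -72
  1·m_1 + 4·m_2 + 1·m_3 = 6(Δ_2 - Δ_1) = 90
  1·m_2 + 4·m_3 + 1·m_4 = 6(Δ_3 - Δ_2) = -108
Natural end conditions: m_0 = m_4 = 0.
Hence m_0 = 0, m_1 = -387/14, m_2 = 270/7, m_3 = -513/14, m_4 = 0.
On [3, 4], g'(x) = b_3 + 2c_3·(x - 3) + 3d_3·(x - 3)² with b_3 = Δ_3 - h_3(2m_3 + m_4)/6 = 17/14, c_3 = m_3/2 = -513/28, d_3 = (m_4 - m_3)/(6h_3) = 171/28. So g'(4) = -479/28.

-17.1071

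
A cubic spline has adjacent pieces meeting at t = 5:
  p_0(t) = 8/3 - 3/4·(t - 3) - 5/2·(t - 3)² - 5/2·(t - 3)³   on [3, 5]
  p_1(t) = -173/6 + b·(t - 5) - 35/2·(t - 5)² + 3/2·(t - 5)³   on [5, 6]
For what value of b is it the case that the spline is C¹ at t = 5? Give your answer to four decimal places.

-40.7500

p_0'(t) = -3/4 - 5·(t - 3) - 15/2·(t - 3)², so p_0'(5) = -163/4. On the right, p_1'(5) = b, so b = -163/4.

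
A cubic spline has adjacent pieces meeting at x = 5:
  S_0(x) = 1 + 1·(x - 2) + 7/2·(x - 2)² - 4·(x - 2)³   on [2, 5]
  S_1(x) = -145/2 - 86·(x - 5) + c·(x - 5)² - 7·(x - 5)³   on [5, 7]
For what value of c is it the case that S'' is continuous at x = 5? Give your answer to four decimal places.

-32.5000

S_0''(x) = 7 - 24·(x - 2), so S_0''(5) = -65. On the right, S_1''(5) = 2c, so c = -65/2.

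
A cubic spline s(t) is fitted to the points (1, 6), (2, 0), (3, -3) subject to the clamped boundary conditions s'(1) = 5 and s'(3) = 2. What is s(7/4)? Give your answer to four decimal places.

Write σ_i for s''(x_i). With h_i = 1, 1 and divided differences Δ_i = -6, -3, the continuity of s' gives the tridiagonal system
  1·σ_0 + 4·σ_1 + 1·σ_2 = 6(Δ_1 - Δ_0) = 18
Clamped end conditions give two more equations: 2h_0·σ_0 + h_0·σ_1 = 6(Δ_0 - s'(1)) = -66 and h_1·σ_1 + 2h_1·σ_2 = 6(s'(3) - Δ_1) = 30.
Solving the tridiagonal system: σ_0 = -39, σ_1 = 12, σ_2 = 9.
On [1, 2], s(t) = 6 + 5·(t - 1) - 39/2·(t - 1)² + 17/2·(t - 1)³.
With (t - 1) = 3/4: s(7/4) = 303/128.

2.3672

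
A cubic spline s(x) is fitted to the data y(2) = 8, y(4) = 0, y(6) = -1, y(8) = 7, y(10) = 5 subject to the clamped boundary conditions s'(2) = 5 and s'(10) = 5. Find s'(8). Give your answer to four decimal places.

-0.0089

Write m_i for s''(x_i). With h_i = 2, 2, 2, 2 and divided differences Δ_i = -4, -1/2, 4, -1, the continuity of s' gives the tridiagonal system
  2·m_0 + 8·m_1 + 2·m_2 = 6(Δ_1 - Δ_0) = 21
  2·m_1 + 8·m_2 + 2·m_3 = 6(Δ_2 - Δ_1) = 27
  2·m_2 + 8·m_3 + 2·m_4 = 6(Δ_3 - Δ_2) = -30
Clamped end conditions give two more equations: 2h_0·m_0 + h_0·m_1 = 6(Δ_0 - s'(2)) = -54 and h_3·m_3 + 2h_3·m_4 = 6(s'(10) - Δ_3) = 36.
Solving: m_0 = -1833/112, m_1 = 321/56, m_2 = 63/16, m_3 = -447/56, m_4 = 1455/112.
On [8, 10], s'(x) = b_3 + 2c_3·(x - 8) + 3d_3·(x - 8)² with b_3 = Δ_3 - h_3(2m_3 + m_4)/6 = -1/112, c_3 = m_3/2 = -447/112, d_3 = (m_4 - m_3)/(6h_3) = 783/448. So s'(8) = -1/112.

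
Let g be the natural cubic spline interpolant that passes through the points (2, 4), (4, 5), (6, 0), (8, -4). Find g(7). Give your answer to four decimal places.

-2.2500

Put M_i = g'' at the i-th knot. Here h = (2, 2, 2) and Δ = (1/2, -5/2, -2), so the interior equations h_(i-1)·M_(i-1) + 2(h_(i-1)+h_i)·M_i + h_i·M_(i+1) = 6(Δ_i − Δ_(i-1)) read
  2·M_0 + 8·M_1 + 2·M_2 = 6(Δ_1 - Δ_0) = -18
  2·M_1 + 8·M_2 + 2·M_3 = 6(Δ_2 - Δ_1) = 3
Natural end conditions: M_0 = M_3 = 0.
Solving the tridiagonal system: M_0 = 0, M_1 = -5/2, M_2 = 1, M_3 = 0.
On [6, 8], g(t) = 0 - 8/3·(t - 6) + 1/2·(t - 6)² - 1/12·(t - 6)³.
With (t - 6) = 1: g(7) = -9/4.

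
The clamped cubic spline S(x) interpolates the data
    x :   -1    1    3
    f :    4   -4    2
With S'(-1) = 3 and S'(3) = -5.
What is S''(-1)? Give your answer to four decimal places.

-17.7500

Put m_i = S'' at the i-th knot. Here h = (2, 2) and Δ = (-4, 3), so the interior equations h_(i-1)·m_(i-1) + 2(h_(i-1)+h_i)·m_i + h_i·m_(i+1) = 6(Δ_i − Δ_(i-1)) read
  2·m_0 + 8·m_1 + 2·m_2 = 6(Δ_1 - Δ_0) = 42
Clamped end conditions give two more equations: 2h_0·m_0 + h_0·m_1 = 6(Δ_0 - S'(-1)) = -42 and h_1·m_1 + 2h_1·m_2 = 6(S'(3) - Δ_1) = -48.
Solving the tridiagonal system: m_0 = -71/4, m_1 = 29/2, m_2 = -77/4.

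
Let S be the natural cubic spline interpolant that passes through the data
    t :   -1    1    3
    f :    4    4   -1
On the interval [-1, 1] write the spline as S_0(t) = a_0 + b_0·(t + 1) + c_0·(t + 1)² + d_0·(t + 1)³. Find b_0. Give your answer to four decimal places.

Write σ_i for S''(x_i). With h_i = 2, 2 and divided differences Δ_i = 0, -5/2, the continuity of S' gives the tridiagonal system
  2·σ_0 + 8·σ_1 + 2·σ_2 = 6(Δ_1 - Δ_0) = -15
Natural end conditions: σ_0 = σ_2 = 0.
Forward elimination and back-substitution give σ_0 = 0, σ_1 = -15/8, σ_2 = 0.
On [-1, 1], with S_0(t) = a_0 + b_0·(t + 1) + c_0·(t + 1)² + d_0·(t + 1)³: c_0 = σ_0/2 = 0, d_0 = (σ_1 - σ_0)/(6h_0) = -5/32, b_0 = Δ_0 - h_0(2σ_0 + σ_1)/6 = 5/8.

0.6250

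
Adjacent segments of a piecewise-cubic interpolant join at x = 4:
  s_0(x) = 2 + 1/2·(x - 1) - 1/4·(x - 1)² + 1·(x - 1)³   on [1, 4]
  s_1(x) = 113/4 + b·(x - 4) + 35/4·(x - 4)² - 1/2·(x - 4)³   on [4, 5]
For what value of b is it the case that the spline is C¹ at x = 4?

s_0'(x) = 1/2 - 1/2·(x - 1) + 3·(x - 1)², so s_0'(4) = 26. On the right, s_1'(4) = b, so b = 26.

26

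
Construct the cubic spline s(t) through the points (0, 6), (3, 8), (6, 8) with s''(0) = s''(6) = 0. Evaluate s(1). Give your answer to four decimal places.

6.8148

Write M_i for s''(x_i). With h_i = 3, 3 and divided differences Δ_i = 2/3, 0, the continuity of s' gives the tridiagonal system
  3·M_0 + 12·M_1 + 3·M_2 = 6(Δ_1 - Δ_0) = -4
Natural end conditions: M_0 = M_2 = 0.
Solving the tridiagonal system: M_0 = 0, M_1 = -1/3, M_2 = 0.
On [0, 3], s(t) = 6 + 5/6·t + 0·t² - 1/54·t³.
With t = 1: s(1) = 184/27.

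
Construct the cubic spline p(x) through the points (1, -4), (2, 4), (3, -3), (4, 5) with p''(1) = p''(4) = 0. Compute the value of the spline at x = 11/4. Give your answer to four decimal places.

Put σ_i = p'' at the i-th knot. Here h = (1, 1, 1) and Δ = (8, -7, 8), so the interior equations h_(i-1)·σ_(i-1) + 2(h_(i-1)+h_i)·σ_i + h_i·σ_(i+1) = 6(Δ_i − Δ_(i-1)) read
  1·σ_0 + 4·σ_1 + 1·σ_2 = 6(Δ_1 - Δ_0) = -90
  1·σ_1 + 4·σ_2 + 1·σ_3 = 6(Δ_2 - Δ_1) = 90
Natural end conditions: σ_0 = σ_3 = 0.
Solving the tridiagonal system: σ_0 = 0, σ_1 = -30, σ_2 = 30, σ_3 = 0.
On [2, 3], p(x) = 4 - 2·(x - 2) - 15·(x - 2)² + 10·(x - 2)³.
With (x - 2) = 3/4: p(11/4) = -55/32.

-1.7188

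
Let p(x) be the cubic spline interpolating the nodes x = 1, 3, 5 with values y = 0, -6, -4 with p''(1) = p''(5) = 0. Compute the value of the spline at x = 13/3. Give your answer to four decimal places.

-5.2593

Put M_i = p'' at the i-th knot. Here h = (2, 2) and Δ = (-3, 1), so the interior equations h_(i-1)·M_(i-1) + 2(h_(i-1)+h_i)·M_i + h_i·M_(i+1) = 6(Δ_i − Δ_(i-1)) read
  2·M_0 + 8·M_1 + 2·M_2 = 6(Δ_1 - Δ_0) = 24
Natural end conditions: M_0 = M_2 = 0.
Forward elimination and back-substitution give M_0 = 0, M_1 = 3, M_2 = 0.
On [3, 5], p(x) = -6 - 1·(x - 3) + 3/2·(x - 3)² - 1/4·(x - 3)³.
With (x - 3) = 4/3: p(13/3) = -142/27.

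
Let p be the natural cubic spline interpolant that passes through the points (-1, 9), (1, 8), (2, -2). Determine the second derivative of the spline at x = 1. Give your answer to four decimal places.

With σ_i denoting the second derivative at x_i, h_i = 2, 1, and Δ_i = (y_(i+1) − y_i)/h_i = -1/2, -10:
  2·σ_0 + 6·σ_1 + 1·σ_2 = 6(Δ_1 - Δ_0) = -57
Natural end conditions: σ_0 = σ_2 = 0.
Solving: σ_0 = 0, σ_1 = -19/2, σ_2 = 0.

-9.5000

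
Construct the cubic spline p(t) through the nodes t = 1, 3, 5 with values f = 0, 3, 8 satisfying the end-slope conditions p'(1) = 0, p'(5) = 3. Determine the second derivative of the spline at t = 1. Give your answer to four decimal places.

2.2500

With m_i denoting the second derivative at x_i, h_i = 2, 2, and Δ_i = (y_(i+1) − y_i)/h_i = 3/2, 5/2:
  2·m_0 + 8·m_1 + 2·m_2 = 6(Δ_1 - Δ_0) = 6
Clamped end conditions give two more equations: 2h_0·m_0 + h_0·m_1 = 6(Δ_0 - p'(1)) = 9 and h_1·m_1 + 2h_1·m_2 = 6(p'(5) - Δ_1) = 3.
Solving: m_0 = 9/4, m_1 = 0, m_2 = 3/4.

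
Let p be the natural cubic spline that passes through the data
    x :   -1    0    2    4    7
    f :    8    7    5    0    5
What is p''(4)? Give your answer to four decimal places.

2.9038

With M_i denoting the second derivative at x_i, h_i = 1, 2, 2, 3, and Δ_i = (y_(i+1) − y_i)/h_i = -1, -1, -5/2, 5/3:
  1·M_0 + 6·M_1 + 2·M_2 = 6(Δ_1 - Δ_0) = 0
  2·M_1 + 8·M_2 + 2·M_3 = 6(Δ_2 - Δ_1) = -9
  2·M_2 + 10·M_3 + 3·M_4 = 6(Δ_3 - Δ_2) = 25
Natural end conditions: M_0 = M_4 = 0.
Hence M_0 = 0, M_1 = 35/52, M_2 = -105/52, M_3 = 151/52, M_4 = 0.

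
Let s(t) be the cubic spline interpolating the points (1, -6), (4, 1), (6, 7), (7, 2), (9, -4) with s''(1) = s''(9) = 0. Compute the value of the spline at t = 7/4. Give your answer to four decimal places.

Put M_i = s'' at the i-th knot. Here h = (3, 2, 1, 2) and Δ = (7/3, 3, -5, -3), so the interior equations h_(i-1)·M_(i-1) + 2(h_(i-1)+h_i)·M_i + h_i·M_(i+1) = 6(Δ_i − Δ_(i-1)) read
  3·M_0 + 10·M_1 + 2·M_2 = 6(Δ_1 - Δ_0) = 4
  2·M_1 + 6·M_2 + 1·M_3 = 6(Δ_2 - Δ_1) = -48
  1·M_2 + 6·M_3 + 2·M_4 = 6(Δ_3 - Δ_2) = 12
Natural end conditions: M_0 = M_4 = 0.
Forward elimination and back-substitution give M_0 = 0, M_1 = 370/163, M_2 = -1524/163, M_3 = 580/163, M_4 = 0.
On [1, 4], s(t) = -6 + 586/489·(t - 1) + 0·(t - 1)² + 185/1467·(t - 1)³.
With (t - 1) = 3/4: s(7/4) = -52661/10432.

-5.0480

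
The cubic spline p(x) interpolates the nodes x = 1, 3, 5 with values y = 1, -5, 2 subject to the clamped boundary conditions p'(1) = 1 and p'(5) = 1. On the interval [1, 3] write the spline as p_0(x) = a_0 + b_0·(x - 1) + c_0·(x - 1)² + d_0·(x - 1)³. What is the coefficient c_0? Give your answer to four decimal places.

With m_i denoting the second derivative at x_i, h_i = 2, 2, and Δ_i = (y_(i+1) − y_i)/h_i = -3, 7/2:
  2·m_0 + 8·m_1 + 2·m_2 = 6(Δ_1 - Δ_0) = 39
Clamped end conditions give two more equations: 2h_0·m_0 + h_0·m_1 = 6(Δ_0 - p'(1)) = -24 and h_1·m_1 + 2h_1·m_2 = 6(p'(5) - Δ_1) = -15.
Solving: m_0 = -87/8, m_1 = 39/4, m_2 = -69/8.
On [1, 3], with p_0(x) = a_0 + b_0·(x - 1) + c_0·(x - 1)² + d_0·(x - 1)³: c_0 = m_0/2 = -87/16, d_0 = (m_1 - m_0)/(6h_0) = 55/32, b_0 = Δ_0 - h_0(2m_0 + m_1)/6 = 1.

-5.4375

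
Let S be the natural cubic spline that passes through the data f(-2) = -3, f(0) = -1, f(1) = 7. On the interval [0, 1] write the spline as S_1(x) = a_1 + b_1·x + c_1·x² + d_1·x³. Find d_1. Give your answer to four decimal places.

-1.1667

Write σ_i for S''(x_i). With h_i = 2, 1 and divided differences Δ_i = 1, 8, the continuity of S' gives the tridiagonal system
  2·σ_0 + 6·σ_1 + 1·σ_2 = 6(Δ_1 - Δ_0) = 42
Natural end conditions: σ_0 = σ_2 = 0.
Hence σ_0 = 0, σ_1 = 7, σ_2 = 0.
On [0, 1], with S_1(x) = a_1 + b_1·x + c_1·x² + d_1·x³: c_1 = σ_1/2 = 7/2, d_1 = (σ_2 - σ_1)/(6h_1) = -7/6, b_1 = Δ_1 - h_1(2σ_1 + σ_2)/6 = 17/3.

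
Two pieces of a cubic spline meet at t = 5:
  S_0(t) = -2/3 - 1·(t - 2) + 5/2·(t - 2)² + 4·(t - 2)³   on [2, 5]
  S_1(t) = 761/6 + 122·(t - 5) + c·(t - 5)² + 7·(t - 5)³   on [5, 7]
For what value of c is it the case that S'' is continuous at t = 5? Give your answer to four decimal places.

38.5000

S_0''(t) = 5 + 24·(t - 2), so S_0''(5) = 77. On the right, S_1''(5) = 2c, so c = 77/2.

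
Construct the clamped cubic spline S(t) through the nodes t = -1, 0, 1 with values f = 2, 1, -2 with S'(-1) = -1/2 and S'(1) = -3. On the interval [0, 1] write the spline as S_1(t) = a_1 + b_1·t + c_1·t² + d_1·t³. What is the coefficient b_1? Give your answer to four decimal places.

-2.1250

Put M_i = S'' at the i-th knot. Here h = (1, 1) and Δ = (-1, -3), so the interior equations h_(i-1)·M_(i-1) + 2(h_(i-1)+h_i)·M_i + h_i·M_(i+1) = 6(Δ_i − Δ_(i-1)) read
  1·M_0 + 4·M_1 + 1·M_2 = 6(Δ_1 - Δ_0) = -12
Clamped end conditions give two more equations: 2h_0·M_0 + h_0·M_1 = 6(Δ_0 - S'(-1)) = -3 and h_1·M_1 + 2h_1·M_2 = 6(S'(1) - Δ_1) = 0.
Forward elimination and back-substitution give M_0 = 1/4, M_1 = -7/2, M_2 = 7/4.
On [0, 1], with S_1(t) = a_1 + b_1·t + c_1·t² + d_1·t³: c_1 = M_1/2 = -7/4, d_1 = (M_2 - M_1)/(6h_1) = 7/8, b_1 = Δ_1 - h_1(2M_1 + M_2)/6 = -17/8.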